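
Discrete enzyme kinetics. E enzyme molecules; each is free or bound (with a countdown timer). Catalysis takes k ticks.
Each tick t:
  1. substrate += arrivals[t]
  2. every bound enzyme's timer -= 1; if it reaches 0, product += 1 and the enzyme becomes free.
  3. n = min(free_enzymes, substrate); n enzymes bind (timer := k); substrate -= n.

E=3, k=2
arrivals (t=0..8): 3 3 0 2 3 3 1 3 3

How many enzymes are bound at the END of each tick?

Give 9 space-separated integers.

Answer: 3 3 3 3 3 3 3 3 3

Derivation:
t=0: arr=3 -> substrate=0 bound=3 product=0
t=1: arr=3 -> substrate=3 bound=3 product=0
t=2: arr=0 -> substrate=0 bound=3 product=3
t=3: arr=2 -> substrate=2 bound=3 product=3
t=4: arr=3 -> substrate=2 bound=3 product=6
t=5: arr=3 -> substrate=5 bound=3 product=6
t=6: arr=1 -> substrate=3 bound=3 product=9
t=7: arr=3 -> substrate=6 bound=3 product=9
t=8: arr=3 -> substrate=6 bound=3 product=12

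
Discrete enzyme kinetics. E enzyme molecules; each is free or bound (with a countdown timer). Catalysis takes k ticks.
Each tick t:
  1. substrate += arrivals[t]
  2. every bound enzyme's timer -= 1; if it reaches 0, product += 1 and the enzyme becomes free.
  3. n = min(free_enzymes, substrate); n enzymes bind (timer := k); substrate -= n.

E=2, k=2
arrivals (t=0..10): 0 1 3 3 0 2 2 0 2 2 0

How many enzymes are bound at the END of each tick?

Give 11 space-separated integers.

t=0: arr=0 -> substrate=0 bound=0 product=0
t=1: arr=1 -> substrate=0 bound=1 product=0
t=2: arr=3 -> substrate=2 bound=2 product=0
t=3: arr=3 -> substrate=4 bound=2 product=1
t=4: arr=0 -> substrate=3 bound=2 product=2
t=5: arr=2 -> substrate=4 bound=2 product=3
t=6: arr=2 -> substrate=5 bound=2 product=4
t=7: arr=0 -> substrate=4 bound=2 product=5
t=8: arr=2 -> substrate=5 bound=2 product=6
t=9: arr=2 -> substrate=6 bound=2 product=7
t=10: arr=0 -> substrate=5 bound=2 product=8

Answer: 0 1 2 2 2 2 2 2 2 2 2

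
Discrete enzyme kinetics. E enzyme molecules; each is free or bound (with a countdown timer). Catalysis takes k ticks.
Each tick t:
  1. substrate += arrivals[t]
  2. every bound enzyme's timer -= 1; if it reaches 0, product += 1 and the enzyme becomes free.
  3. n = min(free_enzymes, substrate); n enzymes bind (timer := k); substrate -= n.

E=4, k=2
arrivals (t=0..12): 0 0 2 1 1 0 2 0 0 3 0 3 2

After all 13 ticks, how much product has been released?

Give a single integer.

Answer: 9

Derivation:
t=0: arr=0 -> substrate=0 bound=0 product=0
t=1: arr=0 -> substrate=0 bound=0 product=0
t=2: arr=2 -> substrate=0 bound=2 product=0
t=3: arr=1 -> substrate=0 bound=3 product=0
t=4: arr=1 -> substrate=0 bound=2 product=2
t=5: arr=0 -> substrate=0 bound=1 product=3
t=6: arr=2 -> substrate=0 bound=2 product=4
t=7: arr=0 -> substrate=0 bound=2 product=4
t=8: arr=0 -> substrate=0 bound=0 product=6
t=9: arr=3 -> substrate=0 bound=3 product=6
t=10: arr=0 -> substrate=0 bound=3 product=6
t=11: arr=3 -> substrate=0 bound=3 product=9
t=12: arr=2 -> substrate=1 bound=4 product=9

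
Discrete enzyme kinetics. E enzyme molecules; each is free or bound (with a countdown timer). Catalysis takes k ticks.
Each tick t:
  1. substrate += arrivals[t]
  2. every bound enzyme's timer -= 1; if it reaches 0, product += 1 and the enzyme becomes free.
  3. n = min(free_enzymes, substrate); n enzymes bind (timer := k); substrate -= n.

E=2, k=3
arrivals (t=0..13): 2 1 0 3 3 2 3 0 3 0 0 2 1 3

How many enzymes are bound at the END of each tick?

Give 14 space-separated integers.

t=0: arr=2 -> substrate=0 bound=2 product=0
t=1: arr=1 -> substrate=1 bound=2 product=0
t=2: arr=0 -> substrate=1 bound=2 product=0
t=3: arr=3 -> substrate=2 bound=2 product=2
t=4: arr=3 -> substrate=5 bound=2 product=2
t=5: arr=2 -> substrate=7 bound=2 product=2
t=6: arr=3 -> substrate=8 bound=2 product=4
t=7: arr=0 -> substrate=8 bound=2 product=4
t=8: arr=3 -> substrate=11 bound=2 product=4
t=9: arr=0 -> substrate=9 bound=2 product=6
t=10: arr=0 -> substrate=9 bound=2 product=6
t=11: arr=2 -> substrate=11 bound=2 product=6
t=12: arr=1 -> substrate=10 bound=2 product=8
t=13: arr=3 -> substrate=13 bound=2 product=8

Answer: 2 2 2 2 2 2 2 2 2 2 2 2 2 2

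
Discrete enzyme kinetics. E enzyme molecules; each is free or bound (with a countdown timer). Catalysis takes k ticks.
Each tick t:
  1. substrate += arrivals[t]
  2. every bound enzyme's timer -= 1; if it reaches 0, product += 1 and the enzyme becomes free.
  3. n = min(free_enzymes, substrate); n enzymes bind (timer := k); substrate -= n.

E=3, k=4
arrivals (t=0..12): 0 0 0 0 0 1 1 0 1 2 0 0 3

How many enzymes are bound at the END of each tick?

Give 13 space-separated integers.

t=0: arr=0 -> substrate=0 bound=0 product=0
t=1: arr=0 -> substrate=0 bound=0 product=0
t=2: arr=0 -> substrate=0 bound=0 product=0
t=3: arr=0 -> substrate=0 bound=0 product=0
t=4: arr=0 -> substrate=0 bound=0 product=0
t=5: arr=1 -> substrate=0 bound=1 product=0
t=6: arr=1 -> substrate=0 bound=2 product=0
t=7: arr=0 -> substrate=0 bound=2 product=0
t=8: arr=1 -> substrate=0 bound=3 product=0
t=9: arr=2 -> substrate=1 bound=3 product=1
t=10: arr=0 -> substrate=0 bound=3 product=2
t=11: arr=0 -> substrate=0 bound=3 product=2
t=12: arr=3 -> substrate=2 bound=3 product=3

Answer: 0 0 0 0 0 1 2 2 3 3 3 3 3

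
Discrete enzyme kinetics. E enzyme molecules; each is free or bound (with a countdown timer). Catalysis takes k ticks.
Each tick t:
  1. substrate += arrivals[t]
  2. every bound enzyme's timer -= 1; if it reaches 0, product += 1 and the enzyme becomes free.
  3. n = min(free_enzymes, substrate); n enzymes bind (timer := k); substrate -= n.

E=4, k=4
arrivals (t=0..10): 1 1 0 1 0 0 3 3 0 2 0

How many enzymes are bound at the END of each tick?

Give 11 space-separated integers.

Answer: 1 2 2 3 2 1 4 4 4 4 4

Derivation:
t=0: arr=1 -> substrate=0 bound=1 product=0
t=1: arr=1 -> substrate=0 bound=2 product=0
t=2: arr=0 -> substrate=0 bound=2 product=0
t=3: arr=1 -> substrate=0 bound=3 product=0
t=4: arr=0 -> substrate=0 bound=2 product=1
t=5: arr=0 -> substrate=0 bound=1 product=2
t=6: arr=3 -> substrate=0 bound=4 product=2
t=7: arr=3 -> substrate=2 bound=4 product=3
t=8: arr=0 -> substrate=2 bound=4 product=3
t=9: arr=2 -> substrate=4 bound=4 product=3
t=10: arr=0 -> substrate=1 bound=4 product=6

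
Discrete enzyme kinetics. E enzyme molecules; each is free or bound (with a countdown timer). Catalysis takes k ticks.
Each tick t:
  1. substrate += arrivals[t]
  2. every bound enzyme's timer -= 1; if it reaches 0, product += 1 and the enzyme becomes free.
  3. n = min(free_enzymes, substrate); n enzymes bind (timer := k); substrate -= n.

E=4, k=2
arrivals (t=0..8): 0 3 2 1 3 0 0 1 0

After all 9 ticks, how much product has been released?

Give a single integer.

Answer: 9

Derivation:
t=0: arr=0 -> substrate=0 bound=0 product=0
t=1: arr=3 -> substrate=0 bound=3 product=0
t=2: arr=2 -> substrate=1 bound=4 product=0
t=3: arr=1 -> substrate=0 bound=3 product=3
t=4: arr=3 -> substrate=1 bound=4 product=4
t=5: arr=0 -> substrate=0 bound=3 product=6
t=6: arr=0 -> substrate=0 bound=1 product=8
t=7: arr=1 -> substrate=0 bound=1 product=9
t=8: arr=0 -> substrate=0 bound=1 product=9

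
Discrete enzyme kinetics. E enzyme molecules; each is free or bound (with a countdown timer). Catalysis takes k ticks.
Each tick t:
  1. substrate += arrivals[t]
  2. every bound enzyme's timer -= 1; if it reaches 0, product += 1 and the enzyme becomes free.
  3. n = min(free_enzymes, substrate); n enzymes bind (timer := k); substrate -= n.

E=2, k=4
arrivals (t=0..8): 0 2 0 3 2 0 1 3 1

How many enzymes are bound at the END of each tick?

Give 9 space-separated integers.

t=0: arr=0 -> substrate=0 bound=0 product=0
t=1: arr=2 -> substrate=0 bound=2 product=0
t=2: arr=0 -> substrate=0 bound=2 product=0
t=3: arr=3 -> substrate=3 bound=2 product=0
t=4: arr=2 -> substrate=5 bound=2 product=0
t=5: arr=0 -> substrate=3 bound=2 product=2
t=6: arr=1 -> substrate=4 bound=2 product=2
t=7: arr=3 -> substrate=7 bound=2 product=2
t=8: arr=1 -> substrate=8 bound=2 product=2

Answer: 0 2 2 2 2 2 2 2 2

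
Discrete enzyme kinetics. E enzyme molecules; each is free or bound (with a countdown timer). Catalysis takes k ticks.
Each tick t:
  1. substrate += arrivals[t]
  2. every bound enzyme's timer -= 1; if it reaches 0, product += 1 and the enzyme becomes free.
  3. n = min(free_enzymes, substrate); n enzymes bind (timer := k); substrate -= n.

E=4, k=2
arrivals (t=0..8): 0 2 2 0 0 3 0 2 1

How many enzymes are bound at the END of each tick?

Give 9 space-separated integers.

Answer: 0 2 4 2 0 3 3 2 3

Derivation:
t=0: arr=0 -> substrate=0 bound=0 product=0
t=1: arr=2 -> substrate=0 bound=2 product=0
t=2: arr=2 -> substrate=0 bound=4 product=0
t=3: arr=0 -> substrate=0 bound=2 product=2
t=4: arr=0 -> substrate=0 bound=0 product=4
t=5: arr=3 -> substrate=0 bound=3 product=4
t=6: arr=0 -> substrate=0 bound=3 product=4
t=7: arr=2 -> substrate=0 bound=2 product=7
t=8: arr=1 -> substrate=0 bound=3 product=7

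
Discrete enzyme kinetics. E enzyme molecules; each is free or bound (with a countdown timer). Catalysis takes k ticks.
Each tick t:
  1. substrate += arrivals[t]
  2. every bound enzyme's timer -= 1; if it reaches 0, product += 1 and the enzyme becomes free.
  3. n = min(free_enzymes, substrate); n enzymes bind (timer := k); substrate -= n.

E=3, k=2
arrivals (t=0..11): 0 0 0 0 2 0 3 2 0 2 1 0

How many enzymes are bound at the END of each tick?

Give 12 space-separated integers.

t=0: arr=0 -> substrate=0 bound=0 product=0
t=1: arr=0 -> substrate=0 bound=0 product=0
t=2: arr=0 -> substrate=0 bound=0 product=0
t=3: arr=0 -> substrate=0 bound=0 product=0
t=4: arr=2 -> substrate=0 bound=2 product=0
t=5: arr=0 -> substrate=0 bound=2 product=0
t=6: arr=3 -> substrate=0 bound=3 product=2
t=7: arr=2 -> substrate=2 bound=3 product=2
t=8: arr=0 -> substrate=0 bound=2 product=5
t=9: arr=2 -> substrate=1 bound=3 product=5
t=10: arr=1 -> substrate=0 bound=3 product=7
t=11: arr=0 -> substrate=0 bound=2 product=8

Answer: 0 0 0 0 2 2 3 3 2 3 3 2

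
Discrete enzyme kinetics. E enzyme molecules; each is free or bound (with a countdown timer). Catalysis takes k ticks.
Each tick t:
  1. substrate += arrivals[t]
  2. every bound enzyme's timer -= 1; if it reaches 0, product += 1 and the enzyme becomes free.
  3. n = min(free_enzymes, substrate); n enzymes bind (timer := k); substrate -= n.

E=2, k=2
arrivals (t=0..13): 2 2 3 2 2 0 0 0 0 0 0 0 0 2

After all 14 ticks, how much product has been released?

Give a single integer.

t=0: arr=2 -> substrate=0 bound=2 product=0
t=1: arr=2 -> substrate=2 bound=2 product=0
t=2: arr=3 -> substrate=3 bound=2 product=2
t=3: arr=2 -> substrate=5 bound=2 product=2
t=4: arr=2 -> substrate=5 bound=2 product=4
t=5: arr=0 -> substrate=5 bound=2 product=4
t=6: arr=0 -> substrate=3 bound=2 product=6
t=7: arr=0 -> substrate=3 bound=2 product=6
t=8: arr=0 -> substrate=1 bound=2 product=8
t=9: arr=0 -> substrate=1 bound=2 product=8
t=10: arr=0 -> substrate=0 bound=1 product=10
t=11: arr=0 -> substrate=0 bound=1 product=10
t=12: arr=0 -> substrate=0 bound=0 product=11
t=13: arr=2 -> substrate=0 bound=2 product=11

Answer: 11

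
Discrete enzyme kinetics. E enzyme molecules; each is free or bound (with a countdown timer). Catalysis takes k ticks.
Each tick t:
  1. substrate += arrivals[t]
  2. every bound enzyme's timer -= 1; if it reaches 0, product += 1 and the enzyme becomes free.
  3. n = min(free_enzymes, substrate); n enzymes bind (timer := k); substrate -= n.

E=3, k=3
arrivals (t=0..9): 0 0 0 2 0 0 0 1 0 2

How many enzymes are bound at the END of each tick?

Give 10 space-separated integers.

t=0: arr=0 -> substrate=0 bound=0 product=0
t=1: arr=0 -> substrate=0 bound=0 product=0
t=2: arr=0 -> substrate=0 bound=0 product=0
t=3: arr=2 -> substrate=0 bound=2 product=0
t=4: arr=0 -> substrate=0 bound=2 product=0
t=5: arr=0 -> substrate=0 bound=2 product=0
t=6: arr=0 -> substrate=0 bound=0 product=2
t=7: arr=1 -> substrate=0 bound=1 product=2
t=8: arr=0 -> substrate=0 bound=1 product=2
t=9: arr=2 -> substrate=0 bound=3 product=2

Answer: 0 0 0 2 2 2 0 1 1 3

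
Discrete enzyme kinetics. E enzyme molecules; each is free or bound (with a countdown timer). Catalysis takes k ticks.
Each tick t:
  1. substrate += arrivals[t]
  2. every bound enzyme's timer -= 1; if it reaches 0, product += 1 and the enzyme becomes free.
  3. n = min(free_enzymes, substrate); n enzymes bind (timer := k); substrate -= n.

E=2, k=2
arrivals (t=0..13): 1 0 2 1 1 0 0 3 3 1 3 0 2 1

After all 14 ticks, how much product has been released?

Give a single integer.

t=0: arr=1 -> substrate=0 bound=1 product=0
t=1: arr=0 -> substrate=0 bound=1 product=0
t=2: arr=2 -> substrate=0 bound=2 product=1
t=3: arr=1 -> substrate=1 bound=2 product=1
t=4: arr=1 -> substrate=0 bound=2 product=3
t=5: arr=0 -> substrate=0 bound=2 product=3
t=6: arr=0 -> substrate=0 bound=0 product=5
t=7: arr=3 -> substrate=1 bound=2 product=5
t=8: arr=3 -> substrate=4 bound=2 product=5
t=9: arr=1 -> substrate=3 bound=2 product=7
t=10: arr=3 -> substrate=6 bound=2 product=7
t=11: arr=0 -> substrate=4 bound=2 product=9
t=12: arr=2 -> substrate=6 bound=2 product=9
t=13: arr=1 -> substrate=5 bound=2 product=11

Answer: 11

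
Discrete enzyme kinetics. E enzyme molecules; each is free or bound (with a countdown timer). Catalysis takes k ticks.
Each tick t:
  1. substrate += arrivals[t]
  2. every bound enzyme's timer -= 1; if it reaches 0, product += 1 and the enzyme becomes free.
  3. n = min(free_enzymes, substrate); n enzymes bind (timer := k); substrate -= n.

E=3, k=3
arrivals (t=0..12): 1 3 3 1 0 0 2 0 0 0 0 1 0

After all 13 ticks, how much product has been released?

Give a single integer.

t=0: arr=1 -> substrate=0 bound=1 product=0
t=1: arr=3 -> substrate=1 bound=3 product=0
t=2: arr=3 -> substrate=4 bound=3 product=0
t=3: arr=1 -> substrate=4 bound=3 product=1
t=4: arr=0 -> substrate=2 bound=3 product=3
t=5: arr=0 -> substrate=2 bound=3 product=3
t=6: arr=2 -> substrate=3 bound=3 product=4
t=7: arr=0 -> substrate=1 bound=3 product=6
t=8: arr=0 -> substrate=1 bound=3 product=6
t=9: arr=0 -> substrate=0 bound=3 product=7
t=10: arr=0 -> substrate=0 bound=1 product=9
t=11: arr=1 -> substrate=0 bound=2 product=9
t=12: arr=0 -> substrate=0 bound=1 product=10

Answer: 10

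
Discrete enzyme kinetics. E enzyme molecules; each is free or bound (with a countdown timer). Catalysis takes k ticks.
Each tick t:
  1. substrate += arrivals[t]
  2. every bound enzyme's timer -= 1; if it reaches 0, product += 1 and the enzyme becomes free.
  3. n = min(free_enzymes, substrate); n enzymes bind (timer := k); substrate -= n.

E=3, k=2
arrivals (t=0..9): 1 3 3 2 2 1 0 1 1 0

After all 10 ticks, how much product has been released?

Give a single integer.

Answer: 12

Derivation:
t=0: arr=1 -> substrate=0 bound=1 product=0
t=1: arr=3 -> substrate=1 bound=3 product=0
t=2: arr=3 -> substrate=3 bound=3 product=1
t=3: arr=2 -> substrate=3 bound=3 product=3
t=4: arr=2 -> substrate=4 bound=3 product=4
t=5: arr=1 -> substrate=3 bound=3 product=6
t=6: arr=0 -> substrate=2 bound=3 product=7
t=7: arr=1 -> substrate=1 bound=3 product=9
t=8: arr=1 -> substrate=1 bound=3 product=10
t=9: arr=0 -> substrate=0 bound=2 product=12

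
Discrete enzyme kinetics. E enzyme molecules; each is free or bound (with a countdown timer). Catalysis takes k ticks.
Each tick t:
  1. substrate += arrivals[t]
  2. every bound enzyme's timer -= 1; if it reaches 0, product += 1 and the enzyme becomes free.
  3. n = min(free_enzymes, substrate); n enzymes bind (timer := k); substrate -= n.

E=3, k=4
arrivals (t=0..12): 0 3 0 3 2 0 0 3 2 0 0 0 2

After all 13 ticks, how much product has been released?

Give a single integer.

Answer: 6

Derivation:
t=0: arr=0 -> substrate=0 bound=0 product=0
t=1: arr=3 -> substrate=0 bound=3 product=0
t=2: arr=0 -> substrate=0 bound=3 product=0
t=3: arr=3 -> substrate=3 bound=3 product=0
t=4: arr=2 -> substrate=5 bound=3 product=0
t=5: arr=0 -> substrate=2 bound=3 product=3
t=6: arr=0 -> substrate=2 bound=3 product=3
t=7: arr=3 -> substrate=5 bound=3 product=3
t=8: arr=2 -> substrate=7 bound=3 product=3
t=9: arr=0 -> substrate=4 bound=3 product=6
t=10: arr=0 -> substrate=4 bound=3 product=6
t=11: arr=0 -> substrate=4 bound=3 product=6
t=12: arr=2 -> substrate=6 bound=3 product=6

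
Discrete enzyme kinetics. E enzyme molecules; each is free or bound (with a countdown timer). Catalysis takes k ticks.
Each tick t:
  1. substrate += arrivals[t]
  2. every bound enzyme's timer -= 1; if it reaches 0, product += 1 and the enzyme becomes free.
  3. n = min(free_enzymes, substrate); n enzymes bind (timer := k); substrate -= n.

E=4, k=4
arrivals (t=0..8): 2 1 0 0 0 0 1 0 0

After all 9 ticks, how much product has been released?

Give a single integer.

Answer: 3

Derivation:
t=0: arr=2 -> substrate=0 bound=2 product=0
t=1: arr=1 -> substrate=0 bound=3 product=0
t=2: arr=0 -> substrate=0 bound=3 product=0
t=3: arr=0 -> substrate=0 bound=3 product=0
t=4: arr=0 -> substrate=0 bound=1 product=2
t=5: arr=0 -> substrate=0 bound=0 product=3
t=6: arr=1 -> substrate=0 bound=1 product=3
t=7: arr=0 -> substrate=0 bound=1 product=3
t=8: arr=0 -> substrate=0 bound=1 product=3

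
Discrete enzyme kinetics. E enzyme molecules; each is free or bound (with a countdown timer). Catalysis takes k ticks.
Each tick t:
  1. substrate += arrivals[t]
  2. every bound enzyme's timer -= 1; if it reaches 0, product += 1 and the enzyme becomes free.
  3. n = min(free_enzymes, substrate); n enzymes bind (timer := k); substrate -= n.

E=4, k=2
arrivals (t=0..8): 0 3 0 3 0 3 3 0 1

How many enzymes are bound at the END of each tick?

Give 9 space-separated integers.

t=0: arr=0 -> substrate=0 bound=0 product=0
t=1: arr=3 -> substrate=0 bound=3 product=0
t=2: arr=0 -> substrate=0 bound=3 product=0
t=3: arr=3 -> substrate=0 bound=3 product=3
t=4: arr=0 -> substrate=0 bound=3 product=3
t=5: arr=3 -> substrate=0 bound=3 product=6
t=6: arr=3 -> substrate=2 bound=4 product=6
t=7: arr=0 -> substrate=0 bound=3 product=9
t=8: arr=1 -> substrate=0 bound=3 product=10

Answer: 0 3 3 3 3 3 4 3 3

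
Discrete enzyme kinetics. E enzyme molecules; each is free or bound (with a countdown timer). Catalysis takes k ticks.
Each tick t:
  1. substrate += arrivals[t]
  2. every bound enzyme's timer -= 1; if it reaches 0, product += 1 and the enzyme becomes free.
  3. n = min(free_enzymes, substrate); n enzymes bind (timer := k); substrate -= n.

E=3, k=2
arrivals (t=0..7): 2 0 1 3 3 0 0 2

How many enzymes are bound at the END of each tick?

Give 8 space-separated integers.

Answer: 2 2 1 3 3 3 3 3

Derivation:
t=0: arr=2 -> substrate=0 bound=2 product=0
t=1: arr=0 -> substrate=0 bound=2 product=0
t=2: arr=1 -> substrate=0 bound=1 product=2
t=3: arr=3 -> substrate=1 bound=3 product=2
t=4: arr=3 -> substrate=3 bound=3 product=3
t=5: arr=0 -> substrate=1 bound=3 product=5
t=6: arr=0 -> substrate=0 bound=3 product=6
t=7: arr=2 -> substrate=0 bound=3 product=8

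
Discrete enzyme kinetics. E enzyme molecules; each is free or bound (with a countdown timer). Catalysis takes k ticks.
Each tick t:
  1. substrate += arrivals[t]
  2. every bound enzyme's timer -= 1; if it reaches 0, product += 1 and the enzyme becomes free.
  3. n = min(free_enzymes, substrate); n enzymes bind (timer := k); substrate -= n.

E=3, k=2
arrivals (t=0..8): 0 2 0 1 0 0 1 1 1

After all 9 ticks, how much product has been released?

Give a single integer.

Answer: 4

Derivation:
t=0: arr=0 -> substrate=0 bound=0 product=0
t=1: arr=2 -> substrate=0 bound=2 product=0
t=2: arr=0 -> substrate=0 bound=2 product=0
t=3: arr=1 -> substrate=0 bound=1 product=2
t=4: arr=0 -> substrate=0 bound=1 product=2
t=5: arr=0 -> substrate=0 bound=0 product=3
t=6: arr=1 -> substrate=0 bound=1 product=3
t=7: arr=1 -> substrate=0 bound=2 product=3
t=8: arr=1 -> substrate=0 bound=2 product=4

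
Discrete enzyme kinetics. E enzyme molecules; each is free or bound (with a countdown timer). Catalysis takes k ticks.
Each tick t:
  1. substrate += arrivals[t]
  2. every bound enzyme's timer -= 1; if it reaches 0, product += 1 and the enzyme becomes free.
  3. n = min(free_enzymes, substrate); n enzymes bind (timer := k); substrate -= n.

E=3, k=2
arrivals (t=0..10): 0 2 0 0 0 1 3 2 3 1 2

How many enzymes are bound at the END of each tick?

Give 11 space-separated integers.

t=0: arr=0 -> substrate=0 bound=0 product=0
t=1: arr=2 -> substrate=0 bound=2 product=0
t=2: arr=0 -> substrate=0 bound=2 product=0
t=3: arr=0 -> substrate=0 bound=0 product=2
t=4: arr=0 -> substrate=0 bound=0 product=2
t=5: arr=1 -> substrate=0 bound=1 product=2
t=6: arr=3 -> substrate=1 bound=3 product=2
t=7: arr=2 -> substrate=2 bound=3 product=3
t=8: arr=3 -> substrate=3 bound=3 product=5
t=9: arr=1 -> substrate=3 bound=3 product=6
t=10: arr=2 -> substrate=3 bound=3 product=8

Answer: 0 2 2 0 0 1 3 3 3 3 3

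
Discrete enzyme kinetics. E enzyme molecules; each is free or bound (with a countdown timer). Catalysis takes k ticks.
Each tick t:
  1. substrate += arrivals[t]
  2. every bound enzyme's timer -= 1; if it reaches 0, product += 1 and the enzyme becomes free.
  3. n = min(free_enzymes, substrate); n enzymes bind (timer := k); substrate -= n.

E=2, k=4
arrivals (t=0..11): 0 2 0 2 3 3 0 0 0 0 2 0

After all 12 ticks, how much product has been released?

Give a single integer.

Answer: 4

Derivation:
t=0: arr=0 -> substrate=0 bound=0 product=0
t=1: arr=2 -> substrate=0 bound=2 product=0
t=2: arr=0 -> substrate=0 bound=2 product=0
t=3: arr=2 -> substrate=2 bound=2 product=0
t=4: arr=3 -> substrate=5 bound=2 product=0
t=5: arr=3 -> substrate=6 bound=2 product=2
t=6: arr=0 -> substrate=6 bound=2 product=2
t=7: arr=0 -> substrate=6 bound=2 product=2
t=8: arr=0 -> substrate=6 bound=2 product=2
t=9: arr=0 -> substrate=4 bound=2 product=4
t=10: arr=2 -> substrate=6 bound=2 product=4
t=11: arr=0 -> substrate=6 bound=2 product=4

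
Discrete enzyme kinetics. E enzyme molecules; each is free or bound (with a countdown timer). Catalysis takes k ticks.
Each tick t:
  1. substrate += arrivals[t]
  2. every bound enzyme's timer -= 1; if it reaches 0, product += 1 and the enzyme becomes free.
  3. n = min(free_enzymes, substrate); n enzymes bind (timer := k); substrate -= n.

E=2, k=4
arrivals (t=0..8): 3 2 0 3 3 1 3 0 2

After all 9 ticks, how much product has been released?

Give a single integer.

t=0: arr=3 -> substrate=1 bound=2 product=0
t=1: arr=2 -> substrate=3 bound=2 product=0
t=2: arr=0 -> substrate=3 bound=2 product=0
t=3: arr=3 -> substrate=6 bound=2 product=0
t=4: arr=3 -> substrate=7 bound=2 product=2
t=5: arr=1 -> substrate=8 bound=2 product=2
t=6: arr=3 -> substrate=11 bound=2 product=2
t=7: arr=0 -> substrate=11 bound=2 product=2
t=8: arr=2 -> substrate=11 bound=2 product=4

Answer: 4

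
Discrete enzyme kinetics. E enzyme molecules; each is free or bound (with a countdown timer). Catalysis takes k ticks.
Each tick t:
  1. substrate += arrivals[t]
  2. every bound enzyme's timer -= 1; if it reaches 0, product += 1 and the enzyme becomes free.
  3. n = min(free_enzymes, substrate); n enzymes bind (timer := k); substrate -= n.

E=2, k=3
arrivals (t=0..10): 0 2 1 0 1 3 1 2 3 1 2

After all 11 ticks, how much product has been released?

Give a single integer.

t=0: arr=0 -> substrate=0 bound=0 product=0
t=1: arr=2 -> substrate=0 bound=2 product=0
t=2: arr=1 -> substrate=1 bound=2 product=0
t=3: arr=0 -> substrate=1 bound=2 product=0
t=4: arr=1 -> substrate=0 bound=2 product=2
t=5: arr=3 -> substrate=3 bound=2 product=2
t=6: arr=1 -> substrate=4 bound=2 product=2
t=7: arr=2 -> substrate=4 bound=2 product=4
t=8: arr=3 -> substrate=7 bound=2 product=4
t=9: arr=1 -> substrate=8 bound=2 product=4
t=10: arr=2 -> substrate=8 bound=2 product=6

Answer: 6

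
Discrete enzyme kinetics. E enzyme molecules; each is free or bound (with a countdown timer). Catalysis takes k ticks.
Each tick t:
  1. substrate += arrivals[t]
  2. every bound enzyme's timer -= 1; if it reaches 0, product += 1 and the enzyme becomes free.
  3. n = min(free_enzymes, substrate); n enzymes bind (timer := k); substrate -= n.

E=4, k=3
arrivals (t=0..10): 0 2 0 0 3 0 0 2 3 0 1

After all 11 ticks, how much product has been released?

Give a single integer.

t=0: arr=0 -> substrate=0 bound=0 product=0
t=1: arr=2 -> substrate=0 bound=2 product=0
t=2: arr=0 -> substrate=0 bound=2 product=0
t=3: arr=0 -> substrate=0 bound=2 product=0
t=4: arr=3 -> substrate=0 bound=3 product=2
t=5: arr=0 -> substrate=0 bound=3 product=2
t=6: arr=0 -> substrate=0 bound=3 product=2
t=7: arr=2 -> substrate=0 bound=2 product=5
t=8: arr=3 -> substrate=1 bound=4 product=5
t=9: arr=0 -> substrate=1 bound=4 product=5
t=10: arr=1 -> substrate=0 bound=4 product=7

Answer: 7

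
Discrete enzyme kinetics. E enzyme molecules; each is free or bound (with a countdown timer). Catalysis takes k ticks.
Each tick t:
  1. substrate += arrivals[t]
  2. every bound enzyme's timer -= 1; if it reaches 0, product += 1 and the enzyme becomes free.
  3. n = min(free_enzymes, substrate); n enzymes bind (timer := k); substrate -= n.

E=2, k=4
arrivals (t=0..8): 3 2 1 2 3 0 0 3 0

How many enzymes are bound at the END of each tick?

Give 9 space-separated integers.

Answer: 2 2 2 2 2 2 2 2 2

Derivation:
t=0: arr=3 -> substrate=1 bound=2 product=0
t=1: arr=2 -> substrate=3 bound=2 product=0
t=2: arr=1 -> substrate=4 bound=2 product=0
t=3: arr=2 -> substrate=6 bound=2 product=0
t=4: arr=3 -> substrate=7 bound=2 product=2
t=5: arr=0 -> substrate=7 bound=2 product=2
t=6: arr=0 -> substrate=7 bound=2 product=2
t=7: arr=3 -> substrate=10 bound=2 product=2
t=8: arr=0 -> substrate=8 bound=2 product=4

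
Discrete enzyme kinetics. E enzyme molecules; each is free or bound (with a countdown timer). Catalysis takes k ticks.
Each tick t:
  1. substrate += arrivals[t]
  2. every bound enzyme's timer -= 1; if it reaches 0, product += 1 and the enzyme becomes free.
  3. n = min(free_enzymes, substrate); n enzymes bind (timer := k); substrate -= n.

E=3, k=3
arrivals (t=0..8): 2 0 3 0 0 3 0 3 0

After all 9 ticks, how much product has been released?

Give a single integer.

t=0: arr=2 -> substrate=0 bound=2 product=0
t=1: arr=0 -> substrate=0 bound=2 product=0
t=2: arr=3 -> substrate=2 bound=3 product=0
t=3: arr=0 -> substrate=0 bound=3 product=2
t=4: arr=0 -> substrate=0 bound=3 product=2
t=5: arr=3 -> substrate=2 bound=3 product=3
t=6: arr=0 -> substrate=0 bound=3 product=5
t=7: arr=3 -> substrate=3 bound=3 product=5
t=8: arr=0 -> substrate=2 bound=3 product=6

Answer: 6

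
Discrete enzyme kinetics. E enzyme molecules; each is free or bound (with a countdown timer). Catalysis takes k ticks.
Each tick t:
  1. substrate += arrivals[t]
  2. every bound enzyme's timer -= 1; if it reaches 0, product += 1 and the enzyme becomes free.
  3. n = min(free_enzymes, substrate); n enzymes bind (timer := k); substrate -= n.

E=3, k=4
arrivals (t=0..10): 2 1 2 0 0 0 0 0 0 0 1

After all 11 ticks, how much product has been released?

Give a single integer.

t=0: arr=2 -> substrate=0 bound=2 product=0
t=1: arr=1 -> substrate=0 bound=3 product=0
t=2: arr=2 -> substrate=2 bound=3 product=0
t=3: arr=0 -> substrate=2 bound=3 product=0
t=4: arr=0 -> substrate=0 bound=3 product=2
t=5: arr=0 -> substrate=0 bound=2 product=3
t=6: arr=0 -> substrate=0 bound=2 product=3
t=7: arr=0 -> substrate=0 bound=2 product=3
t=8: arr=0 -> substrate=0 bound=0 product=5
t=9: arr=0 -> substrate=0 bound=0 product=5
t=10: arr=1 -> substrate=0 bound=1 product=5

Answer: 5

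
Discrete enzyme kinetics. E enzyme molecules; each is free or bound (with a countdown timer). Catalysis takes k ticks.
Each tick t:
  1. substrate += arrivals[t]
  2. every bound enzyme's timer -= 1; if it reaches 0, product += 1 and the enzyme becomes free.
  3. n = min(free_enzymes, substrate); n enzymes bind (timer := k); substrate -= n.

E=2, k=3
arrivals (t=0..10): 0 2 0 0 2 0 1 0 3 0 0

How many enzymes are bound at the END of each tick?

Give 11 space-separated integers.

Answer: 0 2 2 2 2 2 2 1 2 2 2

Derivation:
t=0: arr=0 -> substrate=0 bound=0 product=0
t=1: arr=2 -> substrate=0 bound=2 product=0
t=2: arr=0 -> substrate=0 bound=2 product=0
t=3: arr=0 -> substrate=0 bound=2 product=0
t=4: arr=2 -> substrate=0 bound=2 product=2
t=5: arr=0 -> substrate=0 bound=2 product=2
t=6: arr=1 -> substrate=1 bound=2 product=2
t=7: arr=0 -> substrate=0 bound=1 product=4
t=8: arr=3 -> substrate=2 bound=2 product=4
t=9: arr=0 -> substrate=2 bound=2 product=4
t=10: arr=0 -> substrate=1 bound=2 product=5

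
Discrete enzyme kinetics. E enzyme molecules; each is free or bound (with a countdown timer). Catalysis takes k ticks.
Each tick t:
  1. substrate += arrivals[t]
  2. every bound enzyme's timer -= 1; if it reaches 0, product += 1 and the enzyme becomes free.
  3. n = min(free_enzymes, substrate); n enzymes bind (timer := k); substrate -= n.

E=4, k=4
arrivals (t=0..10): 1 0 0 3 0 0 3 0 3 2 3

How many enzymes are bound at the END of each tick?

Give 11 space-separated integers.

Answer: 1 1 1 4 3 3 4 3 4 4 4

Derivation:
t=0: arr=1 -> substrate=0 bound=1 product=0
t=1: arr=0 -> substrate=0 bound=1 product=0
t=2: arr=0 -> substrate=0 bound=1 product=0
t=3: arr=3 -> substrate=0 bound=4 product=0
t=4: arr=0 -> substrate=0 bound=3 product=1
t=5: arr=0 -> substrate=0 bound=3 product=1
t=6: arr=3 -> substrate=2 bound=4 product=1
t=7: arr=0 -> substrate=0 bound=3 product=4
t=8: arr=3 -> substrate=2 bound=4 product=4
t=9: arr=2 -> substrate=4 bound=4 product=4
t=10: arr=3 -> substrate=6 bound=4 product=5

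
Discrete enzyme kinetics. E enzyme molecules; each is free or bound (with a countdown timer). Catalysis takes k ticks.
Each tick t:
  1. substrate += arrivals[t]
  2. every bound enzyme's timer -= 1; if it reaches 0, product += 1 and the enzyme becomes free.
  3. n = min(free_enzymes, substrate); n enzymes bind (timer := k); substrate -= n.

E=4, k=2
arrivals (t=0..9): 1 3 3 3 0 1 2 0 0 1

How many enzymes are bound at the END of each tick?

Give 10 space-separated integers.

Answer: 1 4 4 4 4 3 4 2 0 1

Derivation:
t=0: arr=1 -> substrate=0 bound=1 product=0
t=1: arr=3 -> substrate=0 bound=4 product=0
t=2: arr=3 -> substrate=2 bound=4 product=1
t=3: arr=3 -> substrate=2 bound=4 product=4
t=4: arr=0 -> substrate=1 bound=4 product=5
t=5: arr=1 -> substrate=0 bound=3 product=8
t=6: arr=2 -> substrate=0 bound=4 product=9
t=7: arr=0 -> substrate=0 bound=2 product=11
t=8: arr=0 -> substrate=0 bound=0 product=13
t=9: arr=1 -> substrate=0 bound=1 product=13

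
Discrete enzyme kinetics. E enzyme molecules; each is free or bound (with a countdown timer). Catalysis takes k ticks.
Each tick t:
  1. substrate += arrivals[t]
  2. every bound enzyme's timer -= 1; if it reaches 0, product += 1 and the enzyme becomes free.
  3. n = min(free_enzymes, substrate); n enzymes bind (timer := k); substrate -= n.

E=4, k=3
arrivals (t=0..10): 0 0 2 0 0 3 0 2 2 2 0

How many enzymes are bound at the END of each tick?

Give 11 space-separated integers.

Answer: 0 0 2 2 2 3 3 4 4 4 4

Derivation:
t=0: arr=0 -> substrate=0 bound=0 product=0
t=1: arr=0 -> substrate=0 bound=0 product=0
t=2: arr=2 -> substrate=0 bound=2 product=0
t=3: arr=0 -> substrate=0 bound=2 product=0
t=4: arr=0 -> substrate=0 bound=2 product=0
t=5: arr=3 -> substrate=0 bound=3 product=2
t=6: arr=0 -> substrate=0 bound=3 product=2
t=7: arr=2 -> substrate=1 bound=4 product=2
t=8: arr=2 -> substrate=0 bound=4 product=5
t=9: arr=2 -> substrate=2 bound=4 product=5
t=10: arr=0 -> substrate=1 bound=4 product=6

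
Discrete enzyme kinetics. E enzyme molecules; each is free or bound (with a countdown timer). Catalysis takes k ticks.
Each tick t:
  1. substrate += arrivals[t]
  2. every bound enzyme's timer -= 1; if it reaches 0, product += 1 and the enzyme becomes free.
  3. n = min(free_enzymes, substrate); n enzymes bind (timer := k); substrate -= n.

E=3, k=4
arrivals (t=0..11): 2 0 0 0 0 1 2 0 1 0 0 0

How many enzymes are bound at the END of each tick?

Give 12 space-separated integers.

t=0: arr=2 -> substrate=0 bound=2 product=0
t=1: arr=0 -> substrate=0 bound=2 product=0
t=2: arr=0 -> substrate=0 bound=2 product=0
t=3: arr=0 -> substrate=0 bound=2 product=0
t=4: arr=0 -> substrate=0 bound=0 product=2
t=5: arr=1 -> substrate=0 bound=1 product=2
t=6: arr=2 -> substrate=0 bound=3 product=2
t=7: arr=0 -> substrate=0 bound=3 product=2
t=8: arr=1 -> substrate=1 bound=3 product=2
t=9: arr=0 -> substrate=0 bound=3 product=3
t=10: arr=0 -> substrate=0 bound=1 product=5
t=11: arr=0 -> substrate=0 bound=1 product=5

Answer: 2 2 2 2 0 1 3 3 3 3 1 1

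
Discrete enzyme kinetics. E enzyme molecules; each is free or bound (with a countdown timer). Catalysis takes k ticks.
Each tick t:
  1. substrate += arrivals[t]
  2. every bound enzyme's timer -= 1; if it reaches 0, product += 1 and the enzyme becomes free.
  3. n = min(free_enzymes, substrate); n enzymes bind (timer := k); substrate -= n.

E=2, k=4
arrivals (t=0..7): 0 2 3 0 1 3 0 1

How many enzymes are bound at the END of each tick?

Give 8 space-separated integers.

Answer: 0 2 2 2 2 2 2 2

Derivation:
t=0: arr=0 -> substrate=0 bound=0 product=0
t=1: arr=2 -> substrate=0 bound=2 product=0
t=2: arr=3 -> substrate=3 bound=2 product=0
t=3: arr=0 -> substrate=3 bound=2 product=0
t=4: arr=1 -> substrate=4 bound=2 product=0
t=5: arr=3 -> substrate=5 bound=2 product=2
t=6: arr=0 -> substrate=5 bound=2 product=2
t=7: arr=1 -> substrate=6 bound=2 product=2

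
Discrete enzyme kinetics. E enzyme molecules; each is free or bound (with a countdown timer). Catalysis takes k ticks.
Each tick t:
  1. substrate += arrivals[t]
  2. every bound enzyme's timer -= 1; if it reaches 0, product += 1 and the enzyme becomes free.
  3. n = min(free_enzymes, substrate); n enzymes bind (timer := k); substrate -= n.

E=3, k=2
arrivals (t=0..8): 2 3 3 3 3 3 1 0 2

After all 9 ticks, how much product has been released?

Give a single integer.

Answer: 11

Derivation:
t=0: arr=2 -> substrate=0 bound=2 product=0
t=1: arr=3 -> substrate=2 bound=3 product=0
t=2: arr=3 -> substrate=3 bound=3 product=2
t=3: arr=3 -> substrate=5 bound=3 product=3
t=4: arr=3 -> substrate=6 bound=3 product=5
t=5: arr=3 -> substrate=8 bound=3 product=6
t=6: arr=1 -> substrate=7 bound=3 product=8
t=7: arr=0 -> substrate=6 bound=3 product=9
t=8: arr=2 -> substrate=6 bound=3 product=11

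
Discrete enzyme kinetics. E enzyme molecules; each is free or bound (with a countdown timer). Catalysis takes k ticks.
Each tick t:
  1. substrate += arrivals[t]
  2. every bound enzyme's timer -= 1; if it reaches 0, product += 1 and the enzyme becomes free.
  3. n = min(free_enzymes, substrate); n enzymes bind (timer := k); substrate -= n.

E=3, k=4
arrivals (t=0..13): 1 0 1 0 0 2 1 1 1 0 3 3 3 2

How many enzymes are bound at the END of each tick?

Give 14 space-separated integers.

t=0: arr=1 -> substrate=0 bound=1 product=0
t=1: arr=0 -> substrate=0 bound=1 product=0
t=2: arr=1 -> substrate=0 bound=2 product=0
t=3: arr=0 -> substrate=0 bound=2 product=0
t=4: arr=0 -> substrate=0 bound=1 product=1
t=5: arr=2 -> substrate=0 bound=3 product=1
t=6: arr=1 -> substrate=0 bound=3 product=2
t=7: arr=1 -> substrate=1 bound=3 product=2
t=8: arr=1 -> substrate=2 bound=3 product=2
t=9: arr=0 -> substrate=0 bound=3 product=4
t=10: arr=3 -> substrate=2 bound=3 product=5
t=11: arr=3 -> substrate=5 bound=3 product=5
t=12: arr=3 -> substrate=8 bound=3 product=5
t=13: arr=2 -> substrate=8 bound=3 product=7

Answer: 1 1 2 2 1 3 3 3 3 3 3 3 3 3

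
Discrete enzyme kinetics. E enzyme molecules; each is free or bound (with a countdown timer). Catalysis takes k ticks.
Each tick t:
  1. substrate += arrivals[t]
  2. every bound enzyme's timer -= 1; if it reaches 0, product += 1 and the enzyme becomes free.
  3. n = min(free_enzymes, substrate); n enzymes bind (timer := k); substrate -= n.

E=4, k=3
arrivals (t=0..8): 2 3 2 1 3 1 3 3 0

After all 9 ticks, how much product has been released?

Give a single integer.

t=0: arr=2 -> substrate=0 bound=2 product=0
t=1: arr=3 -> substrate=1 bound=4 product=0
t=2: arr=2 -> substrate=3 bound=4 product=0
t=3: arr=1 -> substrate=2 bound=4 product=2
t=4: arr=3 -> substrate=3 bound=4 product=4
t=5: arr=1 -> substrate=4 bound=4 product=4
t=6: arr=3 -> substrate=5 bound=4 product=6
t=7: arr=3 -> substrate=6 bound=4 product=8
t=8: arr=0 -> substrate=6 bound=4 product=8

Answer: 8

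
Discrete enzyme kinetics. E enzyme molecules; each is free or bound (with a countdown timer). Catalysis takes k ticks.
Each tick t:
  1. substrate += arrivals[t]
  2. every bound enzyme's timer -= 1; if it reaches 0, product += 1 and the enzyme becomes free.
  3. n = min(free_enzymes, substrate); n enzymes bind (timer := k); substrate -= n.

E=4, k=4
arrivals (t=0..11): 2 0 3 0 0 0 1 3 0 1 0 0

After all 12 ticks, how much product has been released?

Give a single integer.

Answer: 8

Derivation:
t=0: arr=2 -> substrate=0 bound=2 product=0
t=1: arr=0 -> substrate=0 bound=2 product=0
t=2: arr=3 -> substrate=1 bound=4 product=0
t=3: arr=0 -> substrate=1 bound=4 product=0
t=4: arr=0 -> substrate=0 bound=3 product=2
t=5: arr=0 -> substrate=0 bound=3 product=2
t=6: arr=1 -> substrate=0 bound=2 product=4
t=7: arr=3 -> substrate=1 bound=4 product=4
t=8: arr=0 -> substrate=0 bound=4 product=5
t=9: arr=1 -> substrate=1 bound=4 product=5
t=10: arr=0 -> substrate=0 bound=4 product=6
t=11: arr=0 -> substrate=0 bound=2 product=8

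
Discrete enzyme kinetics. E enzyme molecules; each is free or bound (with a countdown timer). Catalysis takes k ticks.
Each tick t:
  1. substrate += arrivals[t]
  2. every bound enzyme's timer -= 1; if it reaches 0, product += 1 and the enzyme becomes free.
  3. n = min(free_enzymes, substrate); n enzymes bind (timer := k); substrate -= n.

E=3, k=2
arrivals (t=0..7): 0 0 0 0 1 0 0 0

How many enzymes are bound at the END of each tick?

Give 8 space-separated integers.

Answer: 0 0 0 0 1 1 0 0

Derivation:
t=0: arr=0 -> substrate=0 bound=0 product=0
t=1: arr=0 -> substrate=0 bound=0 product=0
t=2: arr=0 -> substrate=0 bound=0 product=0
t=3: arr=0 -> substrate=0 bound=0 product=0
t=4: arr=1 -> substrate=0 bound=1 product=0
t=5: arr=0 -> substrate=0 bound=1 product=0
t=6: arr=0 -> substrate=0 bound=0 product=1
t=7: arr=0 -> substrate=0 bound=0 product=1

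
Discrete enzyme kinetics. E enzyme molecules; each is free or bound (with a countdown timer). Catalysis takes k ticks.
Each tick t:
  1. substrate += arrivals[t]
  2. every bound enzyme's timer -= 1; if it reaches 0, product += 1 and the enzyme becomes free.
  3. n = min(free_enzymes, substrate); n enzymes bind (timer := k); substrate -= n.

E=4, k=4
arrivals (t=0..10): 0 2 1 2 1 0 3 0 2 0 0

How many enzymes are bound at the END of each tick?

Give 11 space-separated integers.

Answer: 0 2 3 4 4 4 4 4 4 4 4

Derivation:
t=0: arr=0 -> substrate=0 bound=0 product=0
t=1: arr=2 -> substrate=0 bound=2 product=0
t=2: arr=1 -> substrate=0 bound=3 product=0
t=3: arr=2 -> substrate=1 bound=4 product=0
t=4: arr=1 -> substrate=2 bound=4 product=0
t=5: arr=0 -> substrate=0 bound=4 product=2
t=6: arr=3 -> substrate=2 bound=4 product=3
t=7: arr=0 -> substrate=1 bound=4 product=4
t=8: arr=2 -> substrate=3 bound=4 product=4
t=9: arr=0 -> substrate=1 bound=4 product=6
t=10: arr=0 -> substrate=0 bound=4 product=7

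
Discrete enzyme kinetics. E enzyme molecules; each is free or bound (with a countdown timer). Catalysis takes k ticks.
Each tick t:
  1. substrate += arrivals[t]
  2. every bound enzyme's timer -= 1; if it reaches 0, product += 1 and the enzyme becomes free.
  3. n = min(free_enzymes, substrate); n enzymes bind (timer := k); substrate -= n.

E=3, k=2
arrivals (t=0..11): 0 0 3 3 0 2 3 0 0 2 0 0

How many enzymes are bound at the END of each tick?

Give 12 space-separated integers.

t=0: arr=0 -> substrate=0 bound=0 product=0
t=1: arr=0 -> substrate=0 bound=0 product=0
t=2: arr=3 -> substrate=0 bound=3 product=0
t=3: arr=3 -> substrate=3 bound=3 product=0
t=4: arr=0 -> substrate=0 bound=3 product=3
t=5: arr=2 -> substrate=2 bound=3 product=3
t=6: arr=3 -> substrate=2 bound=3 product=6
t=7: arr=0 -> substrate=2 bound=3 product=6
t=8: arr=0 -> substrate=0 bound=2 product=9
t=9: arr=2 -> substrate=1 bound=3 product=9
t=10: arr=0 -> substrate=0 bound=2 product=11
t=11: arr=0 -> substrate=0 bound=1 product=12

Answer: 0 0 3 3 3 3 3 3 2 3 2 1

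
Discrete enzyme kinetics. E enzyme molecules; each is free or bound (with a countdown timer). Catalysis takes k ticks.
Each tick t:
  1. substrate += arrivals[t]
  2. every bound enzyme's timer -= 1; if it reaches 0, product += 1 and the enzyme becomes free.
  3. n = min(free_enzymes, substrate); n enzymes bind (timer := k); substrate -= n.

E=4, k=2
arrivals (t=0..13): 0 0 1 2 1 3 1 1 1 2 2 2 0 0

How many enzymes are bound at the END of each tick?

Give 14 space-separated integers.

t=0: arr=0 -> substrate=0 bound=0 product=0
t=1: arr=0 -> substrate=0 bound=0 product=0
t=2: arr=1 -> substrate=0 bound=1 product=0
t=3: arr=2 -> substrate=0 bound=3 product=0
t=4: arr=1 -> substrate=0 bound=3 product=1
t=5: arr=3 -> substrate=0 bound=4 product=3
t=6: arr=1 -> substrate=0 bound=4 product=4
t=7: arr=1 -> substrate=0 bound=2 product=7
t=8: arr=1 -> substrate=0 bound=2 product=8
t=9: arr=2 -> substrate=0 bound=3 product=9
t=10: arr=2 -> substrate=0 bound=4 product=10
t=11: arr=2 -> substrate=0 bound=4 product=12
t=12: arr=0 -> substrate=0 bound=2 product=14
t=13: arr=0 -> substrate=0 bound=0 product=16

Answer: 0 0 1 3 3 4 4 2 2 3 4 4 2 0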